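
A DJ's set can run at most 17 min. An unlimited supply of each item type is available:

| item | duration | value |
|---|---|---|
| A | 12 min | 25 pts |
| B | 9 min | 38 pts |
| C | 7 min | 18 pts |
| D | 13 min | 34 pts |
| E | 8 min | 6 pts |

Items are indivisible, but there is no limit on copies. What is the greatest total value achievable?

Best value-per-unit is B at 38/9; filling with it alone gives 1×38 = 38.
Optimal mix: 1×B + 1×C → duration 16, value 56.

56 pts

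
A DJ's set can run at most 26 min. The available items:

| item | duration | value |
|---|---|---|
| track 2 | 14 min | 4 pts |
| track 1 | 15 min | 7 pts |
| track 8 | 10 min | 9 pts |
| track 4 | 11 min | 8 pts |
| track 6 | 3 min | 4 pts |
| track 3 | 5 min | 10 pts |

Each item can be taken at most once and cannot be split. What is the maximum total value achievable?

27 pts

Check high-value combinations within 26 min:
- track 8+track 4+track 3: duration 10+11+5=26, value 9+8+10=27
- track 8+track 6+track 3: duration 10+3+5=18, value 9+4+10=23
- track 4+track 6+track 3: duration 11+3+5=19, value 8+4+10=22
Best: 27 pts.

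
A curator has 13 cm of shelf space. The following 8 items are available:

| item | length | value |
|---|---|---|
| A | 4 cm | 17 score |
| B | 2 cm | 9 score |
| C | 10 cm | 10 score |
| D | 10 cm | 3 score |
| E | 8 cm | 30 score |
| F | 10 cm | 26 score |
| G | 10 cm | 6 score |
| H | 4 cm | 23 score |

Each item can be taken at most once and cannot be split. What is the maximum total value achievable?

This is a 0/1 knapsack; check combinations near the capacity.
- E+H: length 8+4=12, value 30+23=53
- A+B+H: length 4+2+4=10, value 17+9+23=49
- A+E: length 4+8=12, value 17+30=47
- A+H: length 4+4=8, value 17+23=40
- B+E: length 2+8=10, value 9+30=39
Best: 53 score.

53 score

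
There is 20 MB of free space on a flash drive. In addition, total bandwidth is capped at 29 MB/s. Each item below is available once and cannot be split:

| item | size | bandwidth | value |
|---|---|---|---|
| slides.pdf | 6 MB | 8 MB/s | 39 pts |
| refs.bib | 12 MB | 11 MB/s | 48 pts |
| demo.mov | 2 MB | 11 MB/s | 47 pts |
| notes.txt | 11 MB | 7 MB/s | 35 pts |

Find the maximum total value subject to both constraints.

121 pts

Feasible sets respecting both limits:
- slides.pdf+demo.mov+notes.txt: size 19, bandwidth 26, value 121
- refs.bib+demo.mov: size 14, bandwidth 22, value 95
- slides.pdf+refs.bib: size 18, bandwidth 19, value 87
- slides.pdf+demo.mov: size 8, bandwidth 19, value 86
Best: 121 pts.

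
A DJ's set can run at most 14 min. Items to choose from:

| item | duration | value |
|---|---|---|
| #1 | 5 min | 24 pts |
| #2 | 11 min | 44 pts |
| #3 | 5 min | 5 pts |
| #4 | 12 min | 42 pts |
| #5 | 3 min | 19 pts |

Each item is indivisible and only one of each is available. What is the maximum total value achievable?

63 pts

Check high-value combinations within 14 min:
- #2+#5: duration 11+3=14, value 44+19=63
- #1+#3+#5: duration 5+5+3=13, value 24+5+19=48
- #2: duration 11, value 44
Best: 63 pts.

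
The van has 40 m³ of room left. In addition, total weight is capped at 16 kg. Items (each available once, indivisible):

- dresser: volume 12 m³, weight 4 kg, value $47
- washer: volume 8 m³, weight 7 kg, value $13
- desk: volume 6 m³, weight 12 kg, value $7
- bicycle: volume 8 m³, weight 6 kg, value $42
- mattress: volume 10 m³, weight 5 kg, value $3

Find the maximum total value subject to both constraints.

$92

Feasible sets respecting both limits:
- dresser+bicycle+mattress: volume 30, weight 15, value 92
- dresser+bicycle: volume 20, weight 10, value 89
- dresser+washer+mattress: volume 30, weight 16, value 63
Best: $92.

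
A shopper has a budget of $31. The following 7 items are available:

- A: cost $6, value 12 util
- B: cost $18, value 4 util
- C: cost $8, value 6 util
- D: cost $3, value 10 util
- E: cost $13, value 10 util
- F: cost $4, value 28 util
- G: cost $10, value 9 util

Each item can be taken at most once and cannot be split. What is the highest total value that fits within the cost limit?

Check high-value combinations within $31:
- A+C+D+F+G: cost 6+8+3+4+10=31, value 12+6+10+28+9=65
- A+D+E+F: cost 6+3+13+4=26, value 12+10+10+28=60
- A+D+F+G: cost 6+3+4+10=23, value 12+10+28+9=59
- D+E+F+G: cost 3+13+4+10=30, value 10+10+28+9=57
Best: 65 util.

65 util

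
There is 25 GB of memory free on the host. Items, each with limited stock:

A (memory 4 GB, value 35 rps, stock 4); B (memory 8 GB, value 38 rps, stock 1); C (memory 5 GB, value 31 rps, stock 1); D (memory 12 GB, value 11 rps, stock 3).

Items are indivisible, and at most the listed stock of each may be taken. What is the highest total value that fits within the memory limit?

Top feasible selections:
- 4×A + 1×B: memory 24, value 178
- 3×A + 1×B + 1×C: memory 25, value 174
Best: 178 rps.

178 rps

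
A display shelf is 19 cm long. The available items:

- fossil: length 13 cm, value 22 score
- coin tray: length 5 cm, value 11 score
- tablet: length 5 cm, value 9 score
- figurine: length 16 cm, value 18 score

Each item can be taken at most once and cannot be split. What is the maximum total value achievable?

Check high-value combinations within 19 cm:
- fossil+coin tray: length 13+5=18, value 22+11=33
- fossil+tablet: length 13+5=18, value 22+9=31
- fossil: length 13, value 22
- coin tray+tablet: length 5+5=10, value 11+9=20
- figurine: length 16, value 18
Best: 33 score.

33 score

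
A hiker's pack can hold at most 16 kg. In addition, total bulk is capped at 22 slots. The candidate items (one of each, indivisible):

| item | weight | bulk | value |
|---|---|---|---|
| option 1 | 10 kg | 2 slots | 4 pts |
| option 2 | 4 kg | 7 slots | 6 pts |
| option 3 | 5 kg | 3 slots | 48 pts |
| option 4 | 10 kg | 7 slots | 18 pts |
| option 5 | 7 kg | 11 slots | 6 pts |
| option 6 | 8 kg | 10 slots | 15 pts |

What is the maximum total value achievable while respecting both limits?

Feasible sets respecting both limits:
- option 3+option 4: weight 15, bulk 10, value 66
- option 3+option 6: weight 13, bulk 13, value 63
- option 2+option 3+option 5: weight 16, bulk 21, value 60
- option 2+option 3: weight 9, bulk 10, value 54
Best: 66 pts.

66 pts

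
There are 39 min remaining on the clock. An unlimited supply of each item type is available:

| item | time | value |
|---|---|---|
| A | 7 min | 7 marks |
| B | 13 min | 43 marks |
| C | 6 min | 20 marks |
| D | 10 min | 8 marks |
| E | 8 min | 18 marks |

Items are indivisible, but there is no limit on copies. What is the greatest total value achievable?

129 marks

Best value-per-unit is C at 20/6; filling with it alone gives 6×20 = 120.
Optimal mix: 3×B → time 39, value 129.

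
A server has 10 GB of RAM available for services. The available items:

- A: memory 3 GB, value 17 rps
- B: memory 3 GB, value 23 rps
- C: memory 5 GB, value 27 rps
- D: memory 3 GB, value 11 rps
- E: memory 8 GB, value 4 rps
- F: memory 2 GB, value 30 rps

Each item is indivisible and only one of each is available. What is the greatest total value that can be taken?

80 rps

Check high-value combinations within 10 GB:
- B+C+F: memory 3+5+2=10, value 23+27+30=80
- A+C+F: memory 3+5+2=10, value 17+27+30=74
- A+B+F: memory 3+3+2=8, value 17+23+30=70
- C+D+F: memory 5+3+2=10, value 27+11+30=68
Best: 80 rps.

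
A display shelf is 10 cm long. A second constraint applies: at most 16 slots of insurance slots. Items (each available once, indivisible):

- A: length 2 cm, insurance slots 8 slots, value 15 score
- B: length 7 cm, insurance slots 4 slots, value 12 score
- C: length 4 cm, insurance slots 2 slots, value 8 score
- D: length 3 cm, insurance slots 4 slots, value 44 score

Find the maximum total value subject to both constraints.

Feasible sets respecting both limits:
- A+C+D: length 9, insurance slots 14, value 67
- A+D: length 5, insurance slots 12, value 59
- B+D: length 10, insurance slots 8, value 56
Best: 67 score.

67 score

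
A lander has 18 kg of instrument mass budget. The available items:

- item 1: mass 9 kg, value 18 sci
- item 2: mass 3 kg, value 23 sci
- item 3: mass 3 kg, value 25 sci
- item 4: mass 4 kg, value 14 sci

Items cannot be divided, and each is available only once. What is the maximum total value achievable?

Check high-value combinations within 18 kg:
- item 1+item 2+item 3: mass 9+3+3=15, value 18+23+25=66
- item 2+item 3+item 4: mass 3+3+4=10, value 23+25+14=62
- item 1+item 3+item 4: mass 9+3+4=16, value 18+25+14=57
- item 1+item 2+item 4: mass 9+3+4=16, value 18+23+14=55
- item 2+item 3: mass 3+3=6, value 23+25=48
Best: 66 sci.

66 sci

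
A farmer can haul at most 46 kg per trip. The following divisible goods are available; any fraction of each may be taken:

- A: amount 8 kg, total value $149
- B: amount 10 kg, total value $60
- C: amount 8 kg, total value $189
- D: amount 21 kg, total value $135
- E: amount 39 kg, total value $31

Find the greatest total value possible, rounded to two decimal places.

527.00

Take in order of value per unit:
- C (189/8 per unit): all 8 → value 189, running total 189.00
- A (149/8 per unit): all 8 → value 149, running total 338.00
- D (135/21 per unit): all 21 → value 135, running total 473.00
- B (60/10 per unit): 9 of 10 → value 9×60/10 = 54.0000, running total 527.00
Total 527.00.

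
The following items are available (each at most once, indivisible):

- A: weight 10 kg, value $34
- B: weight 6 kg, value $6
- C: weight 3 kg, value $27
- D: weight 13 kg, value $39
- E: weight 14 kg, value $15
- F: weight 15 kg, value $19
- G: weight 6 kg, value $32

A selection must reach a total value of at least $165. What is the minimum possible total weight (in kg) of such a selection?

Subsets with value ≥ 165, sorted by total weight:
- A+C+D+E+F+G: weight 61, value 166
- A+B+C+D+E+F+G: weight 67, value 172
Minimum weight: 61 kg.

61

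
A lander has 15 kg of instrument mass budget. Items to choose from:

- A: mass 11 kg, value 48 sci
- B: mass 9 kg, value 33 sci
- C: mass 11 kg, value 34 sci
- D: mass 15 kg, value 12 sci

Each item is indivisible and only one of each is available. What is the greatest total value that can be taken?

48 sci

Check high-value combinations within 15 kg:
- A: mass 11, value 48
- C: mass 11, value 34
- B: mass 9, value 33
Best: 48 sci.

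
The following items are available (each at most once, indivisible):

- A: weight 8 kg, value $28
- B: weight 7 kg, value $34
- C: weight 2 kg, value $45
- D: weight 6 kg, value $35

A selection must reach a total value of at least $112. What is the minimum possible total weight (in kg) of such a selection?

15

Subsets with value ≥ 112, sorted by total weight:
- B+C+D: weight 15, value 114
- A+B+C+D: weight 23, value 142
Minimum weight: 15 kg.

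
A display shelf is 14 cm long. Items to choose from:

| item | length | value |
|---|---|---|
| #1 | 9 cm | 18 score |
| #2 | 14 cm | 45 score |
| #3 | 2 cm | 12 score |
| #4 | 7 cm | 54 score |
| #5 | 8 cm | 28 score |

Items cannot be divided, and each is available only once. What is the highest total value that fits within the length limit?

66 score

Check high-value combinations within 14 cm:
- #3+#4: length 2+7=9, value 12+54=66
- #4: length 7, value 54
- #2: length 14, value 45
- #3+#5: length 2+8=10, value 12+28=40
Best: 66 score.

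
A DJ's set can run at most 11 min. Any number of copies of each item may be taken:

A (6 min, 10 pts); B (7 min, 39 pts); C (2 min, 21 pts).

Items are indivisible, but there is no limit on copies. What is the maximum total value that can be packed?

Best value-per-unit is C at 21/2, and filling with it alone uses duration 5×2=10. No mix of the others beats 5×21 = 105.

105 pts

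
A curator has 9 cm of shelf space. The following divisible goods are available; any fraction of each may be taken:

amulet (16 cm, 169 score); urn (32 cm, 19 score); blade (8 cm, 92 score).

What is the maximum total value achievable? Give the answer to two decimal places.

Take in order of value per unit:
- blade (92/8 per unit): all 8 → value 92, running total 92.00
- amulet (169/16 per unit): 1 of 16 → value 1×169/16 = 10.5625, running total 102.56
Total 102.56.

102.56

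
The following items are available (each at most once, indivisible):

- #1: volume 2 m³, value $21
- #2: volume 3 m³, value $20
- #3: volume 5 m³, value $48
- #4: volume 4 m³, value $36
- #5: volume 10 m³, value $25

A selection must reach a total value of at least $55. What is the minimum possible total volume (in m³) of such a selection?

6

Subsets with value ≥ 55, sorted by total volume:
- #1+#4: volume 6, value 57
- #1+#3: volume 7, value 69
Minimum volume: 6 m³.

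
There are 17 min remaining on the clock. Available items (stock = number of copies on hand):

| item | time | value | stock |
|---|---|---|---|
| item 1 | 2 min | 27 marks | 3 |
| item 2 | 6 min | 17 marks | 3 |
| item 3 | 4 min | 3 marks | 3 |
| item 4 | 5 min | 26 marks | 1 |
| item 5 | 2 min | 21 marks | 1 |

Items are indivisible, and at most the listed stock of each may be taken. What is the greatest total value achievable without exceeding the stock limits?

Top feasible selections:
- 3×item 1 + 1×item 3 + 1×item 4 + 1×item 5: time 17, value 131
- 3×item 1 + 1×item 4 + 1×item 5: time 13, value 128
- 3×item 1 + 1×item 2 + 1×item 4: time 17, value 124
Best: 131 marks.

131 marks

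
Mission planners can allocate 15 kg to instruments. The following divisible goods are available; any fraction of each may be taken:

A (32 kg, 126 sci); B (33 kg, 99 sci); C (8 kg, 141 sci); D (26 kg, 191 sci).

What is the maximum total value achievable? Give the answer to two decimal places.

Take in order of value per unit:
- C (141/8 per unit): all 8 → value 141, running total 141.00
- D (191/26 per unit): 7 of 26 → value 7×191/26 = 51.4231, running total 192.42
Total 192.42.

192.42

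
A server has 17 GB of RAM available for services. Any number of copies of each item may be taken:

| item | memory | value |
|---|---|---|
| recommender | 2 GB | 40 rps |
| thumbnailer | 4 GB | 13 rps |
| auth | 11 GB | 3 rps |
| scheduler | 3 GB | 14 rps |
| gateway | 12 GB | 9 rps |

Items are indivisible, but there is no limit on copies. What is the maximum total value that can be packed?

Best value-per-unit is recommender at 40/2, and filling with it alone uses memory 8×2=16. No mix of the others beats 8×40 = 320.

320 rps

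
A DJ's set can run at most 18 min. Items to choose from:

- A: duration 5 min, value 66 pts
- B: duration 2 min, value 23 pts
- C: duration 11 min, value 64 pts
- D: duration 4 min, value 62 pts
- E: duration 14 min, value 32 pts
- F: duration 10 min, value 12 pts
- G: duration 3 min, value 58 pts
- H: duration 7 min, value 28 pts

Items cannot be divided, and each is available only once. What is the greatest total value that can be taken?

This is a 0/1 knapsack; check combinations near the capacity.
- A+B+D+G: duration 5+2+4+3=14, value 66+23+62+58=209
- A+D+G: duration 5+4+3=12, value 66+62+58=186
- C+D+G: duration 11+4+3=18, value 64+62+58=184
- A+B+D+H: duration 5+2+4+7=18, value 66+23+62+28=179
Best: 209 pts.

209 pts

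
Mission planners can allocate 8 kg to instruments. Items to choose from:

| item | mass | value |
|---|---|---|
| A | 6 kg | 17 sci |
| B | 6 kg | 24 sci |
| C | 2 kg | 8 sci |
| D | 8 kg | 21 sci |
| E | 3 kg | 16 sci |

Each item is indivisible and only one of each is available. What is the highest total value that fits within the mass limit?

Check high-value combinations within 8 kg:
- B+C: mass 6+2=8, value 24+8=32
- A+C: mass 6+2=8, value 17+8=25
- C+E: mass 2+3=5, value 8+16=24
- B: mass 6, value 24
Best: 32 sci.

32 sci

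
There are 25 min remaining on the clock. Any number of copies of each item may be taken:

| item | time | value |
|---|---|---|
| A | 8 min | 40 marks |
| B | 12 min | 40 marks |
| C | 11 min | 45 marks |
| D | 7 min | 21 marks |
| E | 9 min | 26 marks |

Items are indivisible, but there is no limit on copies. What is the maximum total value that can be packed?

Best value-per-unit is A at 40/8, and filling with it alone uses time 3×8=24. No mix of the others beats 3×40 = 120.

120 marks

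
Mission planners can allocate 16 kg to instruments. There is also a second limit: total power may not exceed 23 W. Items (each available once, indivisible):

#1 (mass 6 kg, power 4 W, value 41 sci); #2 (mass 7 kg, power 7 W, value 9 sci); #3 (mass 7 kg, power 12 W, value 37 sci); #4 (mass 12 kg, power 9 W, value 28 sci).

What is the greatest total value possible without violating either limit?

78 sci

Feasible sets respecting both limits:
- #1+#3: mass 13, power 16, value 78
- #1+#2: mass 13, power 11, value 50
- #2+#3: mass 14, power 19, value 46
- #1: mass 6, power 4, value 41
Best: 78 sci.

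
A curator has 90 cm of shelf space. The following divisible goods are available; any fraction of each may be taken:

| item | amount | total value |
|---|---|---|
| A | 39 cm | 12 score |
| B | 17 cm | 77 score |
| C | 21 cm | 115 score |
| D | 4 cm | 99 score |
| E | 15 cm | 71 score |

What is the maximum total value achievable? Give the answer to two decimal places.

372.15

Take in order of value per unit:
- D (99/4 per unit): all 4 → value 99, running total 99.00
- C (115/21 per unit): all 21 → value 115, running total 214.00
- E (71/15 per unit): all 15 → value 71, running total 285.00
- B (77/17 per unit): all 17 → value 77, running total 362.00
- A (12/39 per unit): 33 of 39 → value 33×12/39 = 10.1538, running total 372.15
Total 372.15.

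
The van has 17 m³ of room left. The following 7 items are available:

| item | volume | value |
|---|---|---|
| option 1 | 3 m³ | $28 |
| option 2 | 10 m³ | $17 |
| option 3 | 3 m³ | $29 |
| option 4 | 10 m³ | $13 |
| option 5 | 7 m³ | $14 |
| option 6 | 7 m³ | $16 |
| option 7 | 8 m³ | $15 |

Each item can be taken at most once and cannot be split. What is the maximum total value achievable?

$74

This is a 0/1 knapsack; check combinations near the capacity.
- option 1+option 2+option 3: volume 3+10+3=16, value 28+17+29=74
- option 1+option 3+option 6: volume 3+3+7=13, value 28+29+16=73
- option 1+option 3+option 7: volume 3+3+8=14, value 28+29+15=72
- option 1+option 3+option 5: volume 3+3+7=13, value 28+29+14=71
- option 1+option 3+option 4: volume 3+3+10=16, value 28+29+13=70
Best: $74.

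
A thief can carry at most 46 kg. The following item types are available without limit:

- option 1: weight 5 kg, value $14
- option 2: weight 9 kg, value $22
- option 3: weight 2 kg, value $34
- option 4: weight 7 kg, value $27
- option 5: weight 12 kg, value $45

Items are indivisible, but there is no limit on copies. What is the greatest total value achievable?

$782

Best value-per-unit is option 3 at 34/2, and filling with it alone uses weight 23×2=46. No mix of the others beats 23×34 = 782.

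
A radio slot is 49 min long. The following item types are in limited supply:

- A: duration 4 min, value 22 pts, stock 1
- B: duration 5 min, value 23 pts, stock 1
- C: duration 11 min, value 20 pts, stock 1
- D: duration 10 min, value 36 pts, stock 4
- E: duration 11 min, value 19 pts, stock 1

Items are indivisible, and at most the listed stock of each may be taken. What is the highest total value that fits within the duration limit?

189 pts

Best selections within duration 49 and stock limits:
- 1×A + 1×B + 4×D: duration 49, value 189
- 1×B + 4×D: duration 45, value 167
Best: 189 pts.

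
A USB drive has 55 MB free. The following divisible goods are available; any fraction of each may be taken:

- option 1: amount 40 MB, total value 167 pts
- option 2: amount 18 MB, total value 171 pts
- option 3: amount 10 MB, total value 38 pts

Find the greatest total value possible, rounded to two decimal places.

Take in order of value per unit:
- option 2 (171/18 per unit): all 18 → value 171, running total 171.00
- option 1 (167/40 per unit): 37 of 40 → value 37×167/40 = 154.4750, running total 325.48
Total 325.48.

325.48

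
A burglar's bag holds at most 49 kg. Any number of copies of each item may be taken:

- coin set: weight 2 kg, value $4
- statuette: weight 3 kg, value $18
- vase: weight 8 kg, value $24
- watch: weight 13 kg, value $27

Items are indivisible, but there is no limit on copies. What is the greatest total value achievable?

$288

Best value-per-unit is statuette at 18/3, and filling with it alone uses weight 16×3=48. No mix of the others beats 16×18 = 288.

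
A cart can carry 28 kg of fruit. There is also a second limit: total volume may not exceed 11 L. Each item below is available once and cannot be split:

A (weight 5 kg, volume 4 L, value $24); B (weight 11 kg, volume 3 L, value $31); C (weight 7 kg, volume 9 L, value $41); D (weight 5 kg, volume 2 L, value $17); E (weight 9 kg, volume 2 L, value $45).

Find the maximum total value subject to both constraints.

Feasible sets respecting both limits:
- A+B+E: weight 25, volume 9, value 100
- B+D+E: weight 25, volume 7, value 93
- C+E: weight 16, volume 11, value 86
- A+D+E: weight 19, volume 8, value 86
Best: $100.

$100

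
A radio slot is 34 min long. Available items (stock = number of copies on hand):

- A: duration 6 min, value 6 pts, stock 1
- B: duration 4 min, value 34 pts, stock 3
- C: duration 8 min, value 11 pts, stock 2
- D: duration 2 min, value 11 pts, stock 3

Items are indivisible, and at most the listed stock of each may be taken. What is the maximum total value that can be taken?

Best selections within duration 34 and stock limits:
- 3×B + 2×C + 3×D: duration 34, value 157
- 1×A + 3×B + 1×C + 3×D: duration 32, value 152
- 3×B + 1×C + 3×D: duration 26, value 146
- 3×B + 2×C + 2×D: duration 32, value 146
Best: 157 pts.

157 pts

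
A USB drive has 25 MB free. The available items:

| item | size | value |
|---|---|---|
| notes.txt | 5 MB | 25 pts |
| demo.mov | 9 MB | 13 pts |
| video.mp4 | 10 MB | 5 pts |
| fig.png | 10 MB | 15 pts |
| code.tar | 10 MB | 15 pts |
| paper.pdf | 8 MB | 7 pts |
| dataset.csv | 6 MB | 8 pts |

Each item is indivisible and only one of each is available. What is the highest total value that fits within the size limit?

55 pts

Check high-value combinations within 25 MB:
- notes.txt+fig.png+code.tar: size 5+10+10=25, value 25+15+15=55
- notes.txt+demo.mov+fig.png: size 5+9+10=24, value 25+13+15=53
- notes.txt+demo.mov+code.tar: size 5+9+10=24, value 25+13+15=53
- notes.txt+fig.png+dataset.csv: size 5+10+6=21, value 25+15+8=48
- notes.txt+code.tar+dataset.csv: size 5+10+6=21, value 25+15+8=48
Best: 55 pts.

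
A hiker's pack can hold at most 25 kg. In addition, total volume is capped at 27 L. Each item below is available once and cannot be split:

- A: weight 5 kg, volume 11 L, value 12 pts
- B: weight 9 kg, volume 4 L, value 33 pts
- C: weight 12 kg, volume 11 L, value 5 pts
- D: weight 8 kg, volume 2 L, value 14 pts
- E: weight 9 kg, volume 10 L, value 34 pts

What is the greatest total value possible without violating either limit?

79 pts

Feasible sets respecting both limits:
- A+B+E: weight 23, volume 25, value 79
- B+E: weight 18, volume 14, value 67
- A+D+E: weight 22, volume 23, value 60
- A+B+D: weight 22, volume 17, value 59
Best: 79 pts.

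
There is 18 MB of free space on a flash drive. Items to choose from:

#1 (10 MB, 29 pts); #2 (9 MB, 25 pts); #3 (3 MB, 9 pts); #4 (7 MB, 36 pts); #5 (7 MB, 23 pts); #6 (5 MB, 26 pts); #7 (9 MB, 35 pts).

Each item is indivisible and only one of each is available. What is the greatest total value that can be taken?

Check high-value combinations within 18 MB:
- #3+#4+#6: size 3+7+5=15, value 9+36+26=71
- #4+#7: size 7+9=16, value 36+35=71
- #3+#6+#7: size 3+5+9=17, value 9+26+35=70
- #3+#4+#5: size 3+7+7=17, value 9+36+23=68
- #1+#4: size 10+7=17, value 29+36=65
Best: 71 pts.

71 pts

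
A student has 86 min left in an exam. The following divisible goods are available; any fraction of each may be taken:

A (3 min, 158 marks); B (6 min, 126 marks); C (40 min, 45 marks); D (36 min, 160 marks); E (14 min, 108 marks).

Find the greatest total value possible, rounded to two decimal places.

582.38

Take in order of value per unit:
- A (158/3 per unit): all 3 → value 158, running total 158.00
- B (126/6 per unit): all 6 → value 126, running total 284.00
- E (108/14 per unit): all 14 → value 108, running total 392.00
- D (160/36 per unit): all 36 → value 160, running total 552.00
- C (45/40 per unit): 27 of 40 → value 27×45/40 = 30.3750, running total 582.38
Total 582.38.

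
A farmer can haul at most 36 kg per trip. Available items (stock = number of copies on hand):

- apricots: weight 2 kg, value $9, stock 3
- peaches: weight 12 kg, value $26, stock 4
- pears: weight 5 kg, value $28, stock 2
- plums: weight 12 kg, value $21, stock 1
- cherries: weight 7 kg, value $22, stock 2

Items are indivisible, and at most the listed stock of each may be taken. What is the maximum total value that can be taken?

Best selections within weight 36 and stock limits:
- 3×apricots + 1×peaches + 2×pears + 1×cherries: weight 35, value 131
- 3×apricots + 2×pears + 2×cherries: weight 30, value 127
- 3×apricots + 2×pears + 1×plums + 1×cherries: weight 35, value 126
- 1×peaches + 2×pears + 2×cherries: weight 36, value 126
Best: $131.

$131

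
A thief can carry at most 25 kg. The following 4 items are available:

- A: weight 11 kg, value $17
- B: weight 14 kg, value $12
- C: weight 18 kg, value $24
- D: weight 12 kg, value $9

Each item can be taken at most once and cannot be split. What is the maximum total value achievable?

$29

This is a 0/1 knapsack; check combinations near the capacity.
- A+B: weight 11+14=25, value 17+12=29
- A+D: weight 11+12=23, value 17+9=26
- C: weight 18, value 24
Best: $29.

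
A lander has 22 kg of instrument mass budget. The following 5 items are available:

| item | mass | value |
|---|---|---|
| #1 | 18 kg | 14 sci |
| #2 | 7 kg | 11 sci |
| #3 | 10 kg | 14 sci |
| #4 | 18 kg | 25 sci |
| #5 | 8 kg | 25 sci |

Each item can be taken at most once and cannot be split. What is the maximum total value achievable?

Check high-value combinations within 22 kg:
- #3+#5: mass 10+8=18, value 14+25=39
- #2+#5: mass 7+8=15, value 11+25=36
- #5: mass 8, value 25
Best: 39 sci.

39 sci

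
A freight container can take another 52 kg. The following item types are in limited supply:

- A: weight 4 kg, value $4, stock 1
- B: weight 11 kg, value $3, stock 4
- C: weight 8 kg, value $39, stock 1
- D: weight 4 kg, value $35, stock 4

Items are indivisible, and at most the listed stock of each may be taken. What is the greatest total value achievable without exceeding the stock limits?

Best selections within weight 52 and stock limits:
- 1×A + 2×B + 1×C + 4×D: weight 50, value 189
- 1×A + 1×B + 1×C + 4×D: weight 39, value 186
- 2×B + 1×C + 4×D: weight 46, value 185
Best: $189.

$189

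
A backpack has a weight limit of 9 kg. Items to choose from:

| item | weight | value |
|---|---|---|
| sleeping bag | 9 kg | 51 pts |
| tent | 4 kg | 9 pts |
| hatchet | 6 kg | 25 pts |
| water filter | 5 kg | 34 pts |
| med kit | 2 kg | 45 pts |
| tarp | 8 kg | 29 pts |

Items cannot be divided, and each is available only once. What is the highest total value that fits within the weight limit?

79 pts

Check high-value combinations within 9 kg:
- water filter+med kit: weight 5+2=7, value 34+45=79
- hatchet+med kit: weight 6+2=8, value 25+45=70
- tent+med kit: weight 4+2=6, value 9+45=54
Best: 79 pts.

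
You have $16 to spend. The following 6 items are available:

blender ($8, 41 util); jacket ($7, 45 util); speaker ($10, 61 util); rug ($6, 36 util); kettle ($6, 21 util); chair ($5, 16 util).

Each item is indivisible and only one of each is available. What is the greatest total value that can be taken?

97 util

Check high-value combinations within $16:
- speaker+rug: cost 10+6=16, value 61+36=97
- blender+jacket: cost 8+7=15, value 41+45=86
- speaker+kettle: cost 10+6=16, value 61+21=82
- jacket+rug: cost 7+6=13, value 45+36=81
Best: 97 util.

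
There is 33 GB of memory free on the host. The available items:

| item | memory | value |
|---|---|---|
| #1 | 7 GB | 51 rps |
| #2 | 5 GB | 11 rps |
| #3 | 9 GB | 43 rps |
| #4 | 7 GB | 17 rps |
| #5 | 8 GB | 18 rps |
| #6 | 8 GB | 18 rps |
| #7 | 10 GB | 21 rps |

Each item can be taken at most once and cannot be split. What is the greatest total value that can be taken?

Check high-value combinations within 33 GB:
- #1+#3+#4+#7: memory 7+9+7+10=33, value 51+43+17+21=132
- #1+#3+#5+#6: memory 7+9+8+8=32, value 51+43+18+18=130
- #1+#3+#4+#5: memory 7+9+7+8=31, value 51+43+17+18=129
- #1+#3+#4+#6: memory 7+9+7+8=31, value 51+43+17+18=129
Best: 132 rps.

132 rps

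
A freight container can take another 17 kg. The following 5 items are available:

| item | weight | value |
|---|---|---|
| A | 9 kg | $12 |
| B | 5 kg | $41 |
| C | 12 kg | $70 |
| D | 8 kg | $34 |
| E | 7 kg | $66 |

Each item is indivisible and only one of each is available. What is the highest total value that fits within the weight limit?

Check high-value combinations within 17 kg:
- B+C: weight 5+12=17, value 41+70=111
- B+E: weight 5+7=12, value 41+66=107
- D+E: weight 8+7=15, value 34+66=100
- A+E: weight 9+7=16, value 12+66=78
Best: $111.

$111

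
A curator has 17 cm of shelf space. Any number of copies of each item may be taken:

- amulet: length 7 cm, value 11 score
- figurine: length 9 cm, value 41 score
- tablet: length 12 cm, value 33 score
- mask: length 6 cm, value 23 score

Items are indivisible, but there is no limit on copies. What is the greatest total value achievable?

64 score

Best value-per-unit is figurine at 41/9; filling with it alone gives 1×41 = 41.
Optimal mix: 1×figurine + 1×mask → length 15, value 64.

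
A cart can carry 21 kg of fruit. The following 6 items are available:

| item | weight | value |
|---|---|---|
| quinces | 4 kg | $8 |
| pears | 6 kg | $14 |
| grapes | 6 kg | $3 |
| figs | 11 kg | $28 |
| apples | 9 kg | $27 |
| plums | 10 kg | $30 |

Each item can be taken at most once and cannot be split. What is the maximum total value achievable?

$58

Check high-value combinations within 21 kg:
- figs+plums: weight 11+10=21, value 28+30=58
- apples+plums: weight 9+10=19, value 27+30=57
- figs+apples: weight 11+9=20, value 28+27=55
- quinces+pears+plums: weight 4+6+10=20, value 8+14+30=52
Best: $58.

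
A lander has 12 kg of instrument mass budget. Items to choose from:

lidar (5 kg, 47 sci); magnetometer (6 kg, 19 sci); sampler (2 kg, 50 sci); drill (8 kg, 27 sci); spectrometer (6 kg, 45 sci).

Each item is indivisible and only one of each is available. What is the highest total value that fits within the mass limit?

97 sci

Check high-value combinations within 12 kg:
- lidar+sampler: mass 5+2=7, value 47+50=97
- sampler+spectrometer: mass 2+6=8, value 50+45=95
- lidar+spectrometer: mass 5+6=11, value 47+45=92
- sampler+drill: mass 2+8=10, value 50+27=77
- magnetometer+sampler: mass 6+2=8, value 19+50=69
Best: 97 sci.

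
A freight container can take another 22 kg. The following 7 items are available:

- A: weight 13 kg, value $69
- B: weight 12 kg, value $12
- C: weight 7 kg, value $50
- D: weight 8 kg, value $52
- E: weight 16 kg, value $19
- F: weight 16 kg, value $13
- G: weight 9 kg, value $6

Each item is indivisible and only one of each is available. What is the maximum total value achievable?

This is a 0/1 knapsack; check combinations near the capacity.
- A+D: weight 13+8=21, value 69+52=121
- A+C: weight 13+7=20, value 69+50=119
- C+D: weight 7+8=15, value 50+52=102
Best: $121.

$121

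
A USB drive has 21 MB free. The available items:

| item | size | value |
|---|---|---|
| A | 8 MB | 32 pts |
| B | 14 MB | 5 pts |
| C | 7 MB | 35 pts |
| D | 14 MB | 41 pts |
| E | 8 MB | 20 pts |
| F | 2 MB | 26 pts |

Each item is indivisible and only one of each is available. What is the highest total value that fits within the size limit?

93 pts

This is a 0/1 knapsack; check combinations near the capacity.
- A+C+F: size 8+7+2=17, value 32+35+26=93
- C+E+F: size 7+8+2=17, value 35+20+26=81
- A+E+F: size 8+8+2=18, value 32+20+26=78
Best: 93 pts.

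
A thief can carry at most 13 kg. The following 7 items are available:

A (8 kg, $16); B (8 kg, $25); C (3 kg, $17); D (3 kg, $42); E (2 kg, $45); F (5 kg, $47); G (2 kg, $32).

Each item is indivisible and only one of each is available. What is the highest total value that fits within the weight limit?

$166

Check high-value combinations within 13 kg:
- D+E+F+G: weight 3+2+5+2=12, value 42+45+47+32=166
- C+D+E+F: weight 3+3+2+5=13, value 17+42+45+47=151
- C+E+F+G: weight 3+2+5+2=12, value 17+45+47+32=141
- C+D+F+G: weight 3+3+5+2=13, value 17+42+47+32=138
- C+D+E+G: weight 3+3+2+2=10, value 17+42+45+32=136
Best: $166.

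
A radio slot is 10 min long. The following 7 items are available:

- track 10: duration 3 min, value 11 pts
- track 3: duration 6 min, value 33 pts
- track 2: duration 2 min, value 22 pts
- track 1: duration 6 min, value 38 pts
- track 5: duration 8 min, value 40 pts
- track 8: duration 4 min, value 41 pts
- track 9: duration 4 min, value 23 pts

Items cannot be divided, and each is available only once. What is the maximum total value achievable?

86 pts

Check high-value combinations within 10 min:
- track 2+track 8+track 9: duration 2+4+4=10, value 22+41+23=86
- track 1+track 8: duration 6+4=10, value 38+41=79
- track 10+track 2+track 8: duration 3+2+4=9, value 11+22+41=74
- track 3+track 8: duration 6+4=10, value 33+41=74
Best: 86 pts.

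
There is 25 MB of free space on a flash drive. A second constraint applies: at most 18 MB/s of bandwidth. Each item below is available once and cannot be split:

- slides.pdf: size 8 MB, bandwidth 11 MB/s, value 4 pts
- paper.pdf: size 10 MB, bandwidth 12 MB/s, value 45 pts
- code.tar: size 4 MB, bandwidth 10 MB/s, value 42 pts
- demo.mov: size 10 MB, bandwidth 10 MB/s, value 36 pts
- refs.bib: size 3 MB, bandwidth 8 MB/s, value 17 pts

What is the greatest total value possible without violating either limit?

59 pts

Feasible sets respecting both limits:
- code.tar+refs.bib: size 7, bandwidth 18, value 59
- demo.mov+refs.bib: size 13, bandwidth 18, value 53
- paper.pdf: size 10, bandwidth 12, value 45
- code.tar: size 4, bandwidth 10, value 42
Best: 59 pts.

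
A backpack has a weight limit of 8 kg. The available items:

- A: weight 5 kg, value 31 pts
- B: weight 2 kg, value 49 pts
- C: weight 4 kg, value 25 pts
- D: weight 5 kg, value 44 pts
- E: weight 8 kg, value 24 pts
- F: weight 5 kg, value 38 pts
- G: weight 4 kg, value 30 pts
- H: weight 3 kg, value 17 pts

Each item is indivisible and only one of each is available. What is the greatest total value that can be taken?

Check high-value combinations within 8 kg:
- B+D: weight 2+5=7, value 49+44=93
- B+F: weight 2+5=7, value 49+38=87
- A+B: weight 5+2=7, value 31+49=80
- B+G: weight 2+4=6, value 49+30=79
- B+C: weight 2+4=6, value 49+25=74
Best: 93 pts.

93 pts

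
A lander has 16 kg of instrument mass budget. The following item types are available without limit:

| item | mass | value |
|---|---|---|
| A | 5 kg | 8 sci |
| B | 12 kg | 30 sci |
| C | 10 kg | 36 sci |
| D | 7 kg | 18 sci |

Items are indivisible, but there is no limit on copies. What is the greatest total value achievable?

44 sci

Best value-per-unit is C at 36/10; filling with it alone gives 1×36 = 36.
Optimal mix: 1×A + 1×C → mass 15, value 44.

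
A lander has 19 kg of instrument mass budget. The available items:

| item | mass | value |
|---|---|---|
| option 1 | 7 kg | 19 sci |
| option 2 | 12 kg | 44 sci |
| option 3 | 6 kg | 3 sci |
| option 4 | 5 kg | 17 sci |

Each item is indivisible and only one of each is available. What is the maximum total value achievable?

63 sci

This is a 0/1 knapsack; check combinations near the capacity.
- option 1+option 2: mass 7+12=19, value 19+44=63
- option 2+option 4: mass 12+5=17, value 44+17=61
- option 2+option 3: mass 12+6=18, value 44+3=47
- option 2: mass 12, value 44
- option 1+option 3+option 4: mass 7+6+5=18, value 19+3+17=39
Best: 63 sci.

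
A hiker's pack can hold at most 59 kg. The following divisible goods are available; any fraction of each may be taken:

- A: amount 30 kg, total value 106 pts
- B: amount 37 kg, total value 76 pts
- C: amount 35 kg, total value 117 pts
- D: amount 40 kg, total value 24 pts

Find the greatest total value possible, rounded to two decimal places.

Take in order of value per unit:
- A (106/30 per unit): all 30 → value 106, running total 106.00
- C (117/35 per unit): 29 of 35 → value 29×117/35 = 96.9429, running total 202.94
Total 202.94.

202.94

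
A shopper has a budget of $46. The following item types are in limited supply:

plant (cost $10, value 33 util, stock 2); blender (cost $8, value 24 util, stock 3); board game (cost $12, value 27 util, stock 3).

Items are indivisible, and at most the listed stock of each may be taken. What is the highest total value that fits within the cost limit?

138 util

Best selections within cost 46 and stock limits:
- 2×plant + 3×blender: cost 44, value 138
- 1×plant + 3×blender + 1×board game: cost 46, value 132
- 2×plant + 2×board game: cost 44, value 120
Best: 138 util.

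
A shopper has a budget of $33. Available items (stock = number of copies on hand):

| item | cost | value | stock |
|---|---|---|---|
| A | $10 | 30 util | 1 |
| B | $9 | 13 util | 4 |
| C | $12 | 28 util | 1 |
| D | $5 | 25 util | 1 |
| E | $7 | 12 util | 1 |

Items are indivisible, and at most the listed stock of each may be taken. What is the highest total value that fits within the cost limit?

Best selections within cost 33 and stock limits:
- 1×A + 1×C + 1×D: cost 27, value 83
- 1×A + 2×B + 1×D: cost 33, value 81
- 1×A + 1×B + 1×D + 1×E: cost 31, value 80
Best: 83 util.

83 util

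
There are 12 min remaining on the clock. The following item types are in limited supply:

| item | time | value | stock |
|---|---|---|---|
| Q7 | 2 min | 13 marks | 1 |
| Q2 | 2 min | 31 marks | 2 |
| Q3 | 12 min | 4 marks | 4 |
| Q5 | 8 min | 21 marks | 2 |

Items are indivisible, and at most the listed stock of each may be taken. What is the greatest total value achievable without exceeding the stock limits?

83 marks

Top feasible selections:
- 2×Q2 + 1×Q5: time 12, value 83
- 1×Q7 + 2×Q2: time 6, value 75
- 1×Q7 + 1×Q2 + 1×Q5: time 12, value 65
- 2×Q2: time 4, value 62
Best: 83 marks.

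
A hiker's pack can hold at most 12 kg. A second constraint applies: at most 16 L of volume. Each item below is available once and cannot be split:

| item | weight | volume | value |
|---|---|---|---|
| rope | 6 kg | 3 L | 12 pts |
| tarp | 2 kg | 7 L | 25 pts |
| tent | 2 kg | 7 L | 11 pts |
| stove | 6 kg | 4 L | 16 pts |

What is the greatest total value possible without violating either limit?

Feasible sets respecting both limits:
- tarp+stove: weight 8, volume 11, value 41
- rope+tarp: weight 8, volume 10, value 37
- tarp+tent: weight 4, volume 14, value 36
- rope+stove: weight 12, volume 7, value 28
Best: 41 pts.

41 pts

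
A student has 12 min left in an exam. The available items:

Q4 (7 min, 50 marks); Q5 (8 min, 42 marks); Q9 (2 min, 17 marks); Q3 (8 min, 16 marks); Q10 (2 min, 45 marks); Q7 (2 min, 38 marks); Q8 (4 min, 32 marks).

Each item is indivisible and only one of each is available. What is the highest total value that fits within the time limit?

133 marks

Check high-value combinations within 12 min:
- Q4+Q10+Q7: time 7+2+2=11, value 50+45+38=133
- Q9+Q10+Q7+Q8: time 2+2+2+4=10, value 17+45+38+32=132
- Q5+Q10+Q7: time 8+2+2=12, value 42+45+38=125
Best: 133 marks.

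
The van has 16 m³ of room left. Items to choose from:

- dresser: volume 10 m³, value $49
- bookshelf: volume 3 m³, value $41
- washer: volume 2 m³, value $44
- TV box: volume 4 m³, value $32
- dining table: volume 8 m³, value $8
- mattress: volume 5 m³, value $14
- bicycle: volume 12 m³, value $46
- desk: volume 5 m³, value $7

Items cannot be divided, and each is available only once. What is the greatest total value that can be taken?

Check high-value combinations within 16 m³:
- dresser+bookshelf+washer: volume 10+3+2=15, value 49+41+44=134
- bookshelf+washer+TV box+mattress: volume 3+2+4+5=14, value 41+44+32+14=131
- dresser+washer+TV box: volume 10+2+4=16, value 49+44+32=125
Best: $134.

$134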